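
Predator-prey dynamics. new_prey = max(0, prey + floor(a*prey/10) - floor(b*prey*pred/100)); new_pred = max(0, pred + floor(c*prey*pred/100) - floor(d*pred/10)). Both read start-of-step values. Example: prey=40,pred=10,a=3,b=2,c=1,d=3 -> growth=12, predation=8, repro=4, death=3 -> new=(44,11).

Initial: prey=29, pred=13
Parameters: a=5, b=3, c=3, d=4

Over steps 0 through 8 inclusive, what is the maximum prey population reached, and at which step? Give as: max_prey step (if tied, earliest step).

Answer: 32 1

Derivation:
Step 1: prey: 29+14-11=32; pred: 13+11-5=19
Step 2: prey: 32+16-18=30; pred: 19+18-7=30
Step 3: prey: 30+15-27=18; pred: 30+27-12=45
Step 4: prey: 18+9-24=3; pred: 45+24-18=51
Step 5: prey: 3+1-4=0; pred: 51+4-20=35
Step 6: prey: 0+0-0=0; pred: 35+0-14=21
Step 7: prey: 0+0-0=0; pred: 21+0-8=13
Step 8: prey: 0+0-0=0; pred: 13+0-5=8
Max prey = 32 at step 1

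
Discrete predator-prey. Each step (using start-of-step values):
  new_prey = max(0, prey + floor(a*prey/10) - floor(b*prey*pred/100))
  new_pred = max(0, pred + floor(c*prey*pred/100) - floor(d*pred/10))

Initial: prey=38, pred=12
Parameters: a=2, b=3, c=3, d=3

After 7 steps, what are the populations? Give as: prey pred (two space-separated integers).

Answer: 0 12

Derivation:
Step 1: prey: 38+7-13=32; pred: 12+13-3=22
Step 2: prey: 32+6-21=17; pred: 22+21-6=37
Step 3: prey: 17+3-18=2; pred: 37+18-11=44
Step 4: prey: 2+0-2=0; pred: 44+2-13=33
Step 5: prey: 0+0-0=0; pred: 33+0-9=24
Step 6: prey: 0+0-0=0; pred: 24+0-7=17
Step 7: prey: 0+0-0=0; pred: 17+0-5=12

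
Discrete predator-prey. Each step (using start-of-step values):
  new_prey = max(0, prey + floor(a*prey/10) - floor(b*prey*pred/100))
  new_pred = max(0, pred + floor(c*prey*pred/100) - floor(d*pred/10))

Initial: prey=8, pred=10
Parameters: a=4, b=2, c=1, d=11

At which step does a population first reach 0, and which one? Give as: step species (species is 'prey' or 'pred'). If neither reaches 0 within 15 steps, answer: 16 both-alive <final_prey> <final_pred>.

Step 1: prey: 8+3-1=10; pred: 10+0-11=0
First extinction: pred at step 1

Answer: 1 pred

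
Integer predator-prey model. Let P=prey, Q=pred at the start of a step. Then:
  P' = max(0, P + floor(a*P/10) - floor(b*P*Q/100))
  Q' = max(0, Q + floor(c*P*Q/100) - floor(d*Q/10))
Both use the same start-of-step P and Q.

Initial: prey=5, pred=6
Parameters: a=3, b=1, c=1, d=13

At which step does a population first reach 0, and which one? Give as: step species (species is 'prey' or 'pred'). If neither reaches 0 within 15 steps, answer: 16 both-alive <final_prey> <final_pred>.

Answer: 1 pred

Derivation:
Step 1: prey: 5+1-0=6; pred: 6+0-7=0
First extinction: pred at step 1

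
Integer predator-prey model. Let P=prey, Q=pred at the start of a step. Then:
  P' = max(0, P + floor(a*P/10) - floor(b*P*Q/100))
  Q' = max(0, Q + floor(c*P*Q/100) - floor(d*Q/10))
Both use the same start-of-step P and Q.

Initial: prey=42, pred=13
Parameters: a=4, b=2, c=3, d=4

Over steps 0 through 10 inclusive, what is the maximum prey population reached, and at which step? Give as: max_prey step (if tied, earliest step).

Answer: 48 1

Derivation:
Step 1: prey: 42+16-10=48; pred: 13+16-5=24
Step 2: prey: 48+19-23=44; pred: 24+34-9=49
Step 3: prey: 44+17-43=18; pred: 49+64-19=94
Step 4: prey: 18+7-33=0; pred: 94+50-37=107
Step 5: prey: 0+0-0=0; pred: 107+0-42=65
Step 6: prey: 0+0-0=0; pred: 65+0-26=39
Step 7: prey: 0+0-0=0; pred: 39+0-15=24
Step 8: prey: 0+0-0=0; pred: 24+0-9=15
Step 9: prey: 0+0-0=0; pred: 15+0-6=9
Step 10: prey: 0+0-0=0; pred: 9+0-3=6
Max prey = 48 at step 1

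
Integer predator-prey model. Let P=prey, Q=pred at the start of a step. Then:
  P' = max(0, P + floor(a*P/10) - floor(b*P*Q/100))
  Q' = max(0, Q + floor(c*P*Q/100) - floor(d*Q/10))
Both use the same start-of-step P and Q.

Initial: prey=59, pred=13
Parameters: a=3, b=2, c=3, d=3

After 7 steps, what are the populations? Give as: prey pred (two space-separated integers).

Step 1: prey: 59+17-15=61; pred: 13+23-3=33
Step 2: prey: 61+18-40=39; pred: 33+60-9=84
Step 3: prey: 39+11-65=0; pred: 84+98-25=157
Step 4: prey: 0+0-0=0; pred: 157+0-47=110
Step 5: prey: 0+0-0=0; pred: 110+0-33=77
Step 6: prey: 0+0-0=0; pred: 77+0-23=54
Step 7: prey: 0+0-0=0; pred: 54+0-16=38

Answer: 0 38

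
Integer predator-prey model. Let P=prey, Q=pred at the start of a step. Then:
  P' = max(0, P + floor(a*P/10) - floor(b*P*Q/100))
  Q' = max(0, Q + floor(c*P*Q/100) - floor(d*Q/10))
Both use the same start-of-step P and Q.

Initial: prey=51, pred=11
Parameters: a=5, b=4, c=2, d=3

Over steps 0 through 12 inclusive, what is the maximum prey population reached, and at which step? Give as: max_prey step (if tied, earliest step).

Step 1: prey: 51+25-22=54; pred: 11+11-3=19
Step 2: prey: 54+27-41=40; pred: 19+20-5=34
Step 3: prey: 40+20-54=6; pred: 34+27-10=51
Step 4: prey: 6+3-12=0; pred: 51+6-15=42
Step 5: prey: 0+0-0=0; pred: 42+0-12=30
Step 6: prey: 0+0-0=0; pred: 30+0-9=21
Step 7: prey: 0+0-0=0; pred: 21+0-6=15
Step 8: prey: 0+0-0=0; pred: 15+0-4=11
Step 9: prey: 0+0-0=0; pred: 11+0-3=8
Step 10: prey: 0+0-0=0; pred: 8+0-2=6
Step 11: prey: 0+0-0=0; pred: 6+0-1=5
Step 12: prey: 0+0-0=0; pred: 5+0-1=4
Max prey = 54 at step 1

Answer: 54 1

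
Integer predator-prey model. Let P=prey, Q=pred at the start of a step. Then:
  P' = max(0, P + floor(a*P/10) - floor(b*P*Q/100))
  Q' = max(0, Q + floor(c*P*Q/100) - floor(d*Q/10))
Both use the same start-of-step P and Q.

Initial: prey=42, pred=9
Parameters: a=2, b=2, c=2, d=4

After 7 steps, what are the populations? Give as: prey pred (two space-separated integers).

Step 1: prey: 42+8-7=43; pred: 9+7-3=13
Step 2: prey: 43+8-11=40; pred: 13+11-5=19
Step 3: prey: 40+8-15=33; pred: 19+15-7=27
Step 4: prey: 33+6-17=22; pred: 27+17-10=34
Step 5: prey: 22+4-14=12; pred: 34+14-13=35
Step 6: prey: 12+2-8=6; pred: 35+8-14=29
Step 7: prey: 6+1-3=4; pred: 29+3-11=21

Answer: 4 21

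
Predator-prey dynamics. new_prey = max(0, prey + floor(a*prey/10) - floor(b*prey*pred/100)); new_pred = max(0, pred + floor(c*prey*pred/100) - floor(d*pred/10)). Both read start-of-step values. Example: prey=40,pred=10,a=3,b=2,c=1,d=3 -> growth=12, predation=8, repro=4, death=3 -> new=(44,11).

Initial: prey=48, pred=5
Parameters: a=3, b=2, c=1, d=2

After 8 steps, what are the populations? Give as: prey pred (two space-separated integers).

Answer: 1 62

Derivation:
Step 1: prey: 48+14-4=58; pred: 5+2-1=6
Step 2: prey: 58+17-6=69; pred: 6+3-1=8
Step 3: prey: 69+20-11=78; pred: 8+5-1=12
Step 4: prey: 78+23-18=83; pred: 12+9-2=19
Step 5: prey: 83+24-31=76; pred: 19+15-3=31
Step 6: prey: 76+22-47=51; pred: 31+23-6=48
Step 7: prey: 51+15-48=18; pred: 48+24-9=63
Step 8: prey: 18+5-22=1; pred: 63+11-12=62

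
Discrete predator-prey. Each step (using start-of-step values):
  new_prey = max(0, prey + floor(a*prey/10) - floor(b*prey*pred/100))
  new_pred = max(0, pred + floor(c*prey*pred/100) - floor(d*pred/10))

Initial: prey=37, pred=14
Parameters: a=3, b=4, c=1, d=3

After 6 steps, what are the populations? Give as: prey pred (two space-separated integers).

Step 1: prey: 37+11-20=28; pred: 14+5-4=15
Step 2: prey: 28+8-16=20; pred: 15+4-4=15
Step 3: prey: 20+6-12=14; pred: 15+3-4=14
Step 4: prey: 14+4-7=11; pred: 14+1-4=11
Step 5: prey: 11+3-4=10; pred: 11+1-3=9
Step 6: prey: 10+3-3=10; pred: 9+0-2=7

Answer: 10 7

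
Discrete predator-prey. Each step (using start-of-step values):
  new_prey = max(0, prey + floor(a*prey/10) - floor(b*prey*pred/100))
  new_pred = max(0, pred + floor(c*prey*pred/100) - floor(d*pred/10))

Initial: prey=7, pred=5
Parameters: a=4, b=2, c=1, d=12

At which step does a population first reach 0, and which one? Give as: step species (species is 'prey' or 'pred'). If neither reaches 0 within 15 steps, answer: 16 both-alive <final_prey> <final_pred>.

Answer: 1 pred

Derivation:
Step 1: prey: 7+2-0=9; pred: 5+0-6=0
First extinction: pred at step 1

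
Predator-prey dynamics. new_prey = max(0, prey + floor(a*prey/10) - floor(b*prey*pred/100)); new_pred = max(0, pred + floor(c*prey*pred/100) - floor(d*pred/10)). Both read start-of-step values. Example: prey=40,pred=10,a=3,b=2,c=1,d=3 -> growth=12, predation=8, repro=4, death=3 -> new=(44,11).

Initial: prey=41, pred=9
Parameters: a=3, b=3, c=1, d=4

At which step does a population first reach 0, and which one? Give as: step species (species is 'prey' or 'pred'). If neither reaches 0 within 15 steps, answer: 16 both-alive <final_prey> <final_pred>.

Step 1: prey: 41+12-11=42; pred: 9+3-3=9
Step 2: prey: 42+12-11=43; pred: 9+3-3=9
Step 3: prey: 43+12-11=44; pred: 9+3-3=9
Step 4: prey: 44+13-11=46; pred: 9+3-3=9
Step 5: prey: 46+13-12=47; pred: 9+4-3=10
Step 6: prey: 47+14-14=47; pred: 10+4-4=10
Steps 7-15: state stable at prey=47, pred=10 (no change)
No extinction within 15 steps

Answer: 16 both-alive 47 10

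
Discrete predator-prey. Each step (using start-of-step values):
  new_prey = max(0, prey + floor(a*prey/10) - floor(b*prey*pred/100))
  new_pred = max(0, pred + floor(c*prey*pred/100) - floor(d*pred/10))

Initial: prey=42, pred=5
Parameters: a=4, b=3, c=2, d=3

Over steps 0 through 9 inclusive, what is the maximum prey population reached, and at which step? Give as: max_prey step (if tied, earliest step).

Step 1: prey: 42+16-6=52; pred: 5+4-1=8
Step 2: prey: 52+20-12=60; pred: 8+8-2=14
Step 3: prey: 60+24-25=59; pred: 14+16-4=26
Step 4: prey: 59+23-46=36; pred: 26+30-7=49
Step 5: prey: 36+14-52=0; pred: 49+35-14=70
Step 6: prey: 0+0-0=0; pred: 70+0-21=49
Step 7: prey: 0+0-0=0; pred: 49+0-14=35
Step 8: prey: 0+0-0=0; pred: 35+0-10=25
Step 9: prey: 0+0-0=0; pred: 25+0-7=18
Max prey = 60 at step 2

Answer: 60 2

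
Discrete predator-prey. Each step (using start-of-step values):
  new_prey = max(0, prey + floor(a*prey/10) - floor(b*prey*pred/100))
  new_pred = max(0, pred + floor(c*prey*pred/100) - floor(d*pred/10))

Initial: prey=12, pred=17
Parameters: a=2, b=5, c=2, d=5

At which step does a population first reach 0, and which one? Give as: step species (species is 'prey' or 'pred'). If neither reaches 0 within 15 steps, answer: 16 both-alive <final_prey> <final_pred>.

Step 1: prey: 12+2-10=4; pred: 17+4-8=13
Step 2: prey: 4+0-2=2; pred: 13+1-6=8
Step 3: prey: 2+0-0=2; pred: 8+0-4=4
Step 4: prey: 2+0-0=2; pred: 4+0-2=2
Step 5: prey: 2+0-0=2; pred: 2+0-1=1
Step 6: prey: 2+0-0=2; pred: 1+0-0=1
Steps 7-15: state stable at prey=2, pred=1 (no change)
No extinction within 15 steps

Answer: 16 both-alive 2 1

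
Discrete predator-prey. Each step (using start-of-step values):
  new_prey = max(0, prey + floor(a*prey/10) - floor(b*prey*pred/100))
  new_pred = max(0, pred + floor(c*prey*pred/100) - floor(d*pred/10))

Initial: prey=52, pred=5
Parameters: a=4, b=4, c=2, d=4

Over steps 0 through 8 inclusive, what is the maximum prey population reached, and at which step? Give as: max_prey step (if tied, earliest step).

Answer: 67 2

Derivation:
Step 1: prey: 52+20-10=62; pred: 5+5-2=8
Step 2: prey: 62+24-19=67; pred: 8+9-3=14
Step 3: prey: 67+26-37=56; pred: 14+18-5=27
Step 4: prey: 56+22-60=18; pred: 27+30-10=47
Step 5: prey: 18+7-33=0; pred: 47+16-18=45
Step 6: prey: 0+0-0=0; pred: 45+0-18=27
Step 7: prey: 0+0-0=0; pred: 27+0-10=17
Step 8: prey: 0+0-0=0; pred: 17+0-6=11
Max prey = 67 at step 2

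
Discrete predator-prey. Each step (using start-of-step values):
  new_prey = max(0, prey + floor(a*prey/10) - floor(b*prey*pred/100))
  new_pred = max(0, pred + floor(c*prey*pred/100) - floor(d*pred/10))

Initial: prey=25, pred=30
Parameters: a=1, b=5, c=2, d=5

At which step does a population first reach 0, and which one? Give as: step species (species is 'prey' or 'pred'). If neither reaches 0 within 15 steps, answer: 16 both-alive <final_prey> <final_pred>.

Answer: 1 prey

Derivation:
Step 1: prey: 25+2-37=0; pred: 30+15-15=30
First extinction: prey at step 1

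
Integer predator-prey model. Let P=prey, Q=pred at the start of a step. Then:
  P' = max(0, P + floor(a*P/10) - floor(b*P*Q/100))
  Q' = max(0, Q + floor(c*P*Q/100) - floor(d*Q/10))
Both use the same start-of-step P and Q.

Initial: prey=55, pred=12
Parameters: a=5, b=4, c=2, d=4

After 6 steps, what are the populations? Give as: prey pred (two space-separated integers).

Answer: 0 11

Derivation:
Step 1: prey: 55+27-26=56; pred: 12+13-4=21
Step 2: prey: 56+28-47=37; pred: 21+23-8=36
Step 3: prey: 37+18-53=2; pred: 36+26-14=48
Step 4: prey: 2+1-3=0; pred: 48+1-19=30
Step 5: prey: 0+0-0=0; pred: 30+0-12=18
Step 6: prey: 0+0-0=0; pred: 18+0-7=11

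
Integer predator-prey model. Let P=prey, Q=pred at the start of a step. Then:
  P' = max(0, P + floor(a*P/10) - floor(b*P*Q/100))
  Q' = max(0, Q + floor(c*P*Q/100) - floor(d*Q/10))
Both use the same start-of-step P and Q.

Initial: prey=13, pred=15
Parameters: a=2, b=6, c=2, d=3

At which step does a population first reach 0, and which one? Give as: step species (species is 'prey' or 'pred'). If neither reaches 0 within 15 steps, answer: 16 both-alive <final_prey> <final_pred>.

Step 1: prey: 13+2-11=4; pred: 15+3-4=14
Step 2: prey: 4+0-3=1; pred: 14+1-4=11
Step 3: prey: 1+0-0=1; pred: 11+0-3=8
Step 4: prey: 1+0-0=1; pred: 8+0-2=6
Step 5: prey: 1+0-0=1; pred: 6+0-1=5
Step 6: prey: 1+0-0=1; pred: 5+0-1=4
Step 7: prey: 1+0-0=1; pred: 4+0-1=3
Step 8: prey: 1+0-0=1; pred: 3+0-0=3
Steps 9-15: state stable at prey=1, pred=3 (no change)
No extinction within 15 steps

Answer: 16 both-alive 1 3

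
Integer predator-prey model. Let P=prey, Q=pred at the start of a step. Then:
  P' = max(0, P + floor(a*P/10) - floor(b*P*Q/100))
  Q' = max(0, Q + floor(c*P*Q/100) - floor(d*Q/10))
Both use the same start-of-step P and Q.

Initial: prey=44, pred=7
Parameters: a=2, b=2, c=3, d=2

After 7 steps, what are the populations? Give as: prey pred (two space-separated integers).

Step 1: prey: 44+8-6=46; pred: 7+9-1=15
Step 2: prey: 46+9-13=42; pred: 15+20-3=32
Step 3: prey: 42+8-26=24; pred: 32+40-6=66
Step 4: prey: 24+4-31=0; pred: 66+47-13=100
Step 5: prey: 0+0-0=0; pred: 100+0-20=80
Step 6: prey: 0+0-0=0; pred: 80+0-16=64
Step 7: prey: 0+0-0=0; pred: 64+0-12=52

Answer: 0 52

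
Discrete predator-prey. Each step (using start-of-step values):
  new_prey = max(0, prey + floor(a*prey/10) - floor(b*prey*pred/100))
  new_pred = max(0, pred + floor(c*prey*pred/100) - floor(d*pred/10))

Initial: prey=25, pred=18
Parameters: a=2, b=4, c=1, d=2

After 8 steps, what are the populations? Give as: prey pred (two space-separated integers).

Answer: 2 6

Derivation:
Step 1: prey: 25+5-18=12; pred: 18+4-3=19
Step 2: prey: 12+2-9=5; pred: 19+2-3=18
Step 3: prey: 5+1-3=3; pred: 18+0-3=15
Step 4: prey: 3+0-1=2; pred: 15+0-3=12
Step 5: prey: 2+0-0=2; pred: 12+0-2=10
Step 6: prey: 2+0-0=2; pred: 10+0-2=8
Step 7: prey: 2+0-0=2; pred: 8+0-1=7
Step 8: prey: 2+0-0=2; pred: 7+0-1=6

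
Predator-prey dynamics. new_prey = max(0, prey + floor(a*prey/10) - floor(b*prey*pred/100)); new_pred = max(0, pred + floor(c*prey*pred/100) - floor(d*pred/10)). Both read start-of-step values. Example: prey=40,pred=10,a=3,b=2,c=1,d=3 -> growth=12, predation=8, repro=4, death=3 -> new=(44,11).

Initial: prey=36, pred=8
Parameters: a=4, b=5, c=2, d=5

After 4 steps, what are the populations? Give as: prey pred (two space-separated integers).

Answer: 22 14

Derivation:
Step 1: prey: 36+14-14=36; pred: 8+5-4=9
Step 2: prey: 36+14-16=34; pred: 9+6-4=11
Step 3: prey: 34+13-18=29; pred: 11+7-5=13
Step 4: prey: 29+11-18=22; pred: 13+7-6=14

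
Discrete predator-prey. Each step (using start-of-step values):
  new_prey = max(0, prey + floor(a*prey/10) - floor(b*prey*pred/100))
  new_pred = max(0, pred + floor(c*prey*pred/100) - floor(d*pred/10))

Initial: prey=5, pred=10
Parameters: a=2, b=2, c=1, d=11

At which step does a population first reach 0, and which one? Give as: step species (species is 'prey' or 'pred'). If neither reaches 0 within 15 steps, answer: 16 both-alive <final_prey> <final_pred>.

Step 1: prey: 5+1-1=5; pred: 10+0-11=0
First extinction: pred at step 1

Answer: 1 pred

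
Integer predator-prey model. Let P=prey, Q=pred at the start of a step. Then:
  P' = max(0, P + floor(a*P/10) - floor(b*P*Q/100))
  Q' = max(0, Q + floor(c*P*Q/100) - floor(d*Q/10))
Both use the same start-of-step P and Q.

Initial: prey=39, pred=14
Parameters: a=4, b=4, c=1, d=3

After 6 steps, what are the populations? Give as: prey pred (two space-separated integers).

Answer: 13 10

Derivation:
Step 1: prey: 39+15-21=33; pred: 14+5-4=15
Step 2: prey: 33+13-19=27; pred: 15+4-4=15
Step 3: prey: 27+10-16=21; pred: 15+4-4=15
Step 4: prey: 21+8-12=17; pred: 15+3-4=14
Step 5: prey: 17+6-9=14; pred: 14+2-4=12
Step 6: prey: 14+5-6=13; pred: 12+1-3=10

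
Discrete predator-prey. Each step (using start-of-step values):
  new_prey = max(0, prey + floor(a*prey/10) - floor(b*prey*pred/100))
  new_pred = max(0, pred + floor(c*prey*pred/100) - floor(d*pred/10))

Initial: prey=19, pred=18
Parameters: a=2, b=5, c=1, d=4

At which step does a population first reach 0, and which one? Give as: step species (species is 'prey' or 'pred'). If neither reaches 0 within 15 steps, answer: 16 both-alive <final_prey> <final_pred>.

Answer: 16 both-alive 2 2

Derivation:
Step 1: prey: 19+3-17=5; pred: 18+3-7=14
Step 2: prey: 5+1-3=3; pred: 14+0-5=9
Step 3: prey: 3+0-1=2; pred: 9+0-3=6
Step 4: prey: 2+0-0=2; pred: 6+0-2=4
Step 5: prey: 2+0-0=2; pred: 4+0-1=3
Step 6: prey: 2+0-0=2; pred: 3+0-1=2
Step 7: prey: 2+0-0=2; pred: 2+0-0=2
Steps 8-15: state stable at prey=2, pred=2 (no change)
No extinction within 15 steps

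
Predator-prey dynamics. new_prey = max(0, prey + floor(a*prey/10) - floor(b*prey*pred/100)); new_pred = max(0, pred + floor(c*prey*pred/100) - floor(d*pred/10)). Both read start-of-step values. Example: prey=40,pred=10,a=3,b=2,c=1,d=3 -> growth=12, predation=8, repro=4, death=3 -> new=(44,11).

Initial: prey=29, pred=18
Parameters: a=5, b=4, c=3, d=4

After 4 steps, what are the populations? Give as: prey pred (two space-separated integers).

Answer: 1 19

Derivation:
Step 1: prey: 29+14-20=23; pred: 18+15-7=26
Step 2: prey: 23+11-23=11; pred: 26+17-10=33
Step 3: prey: 11+5-14=2; pred: 33+10-13=30
Step 4: prey: 2+1-2=1; pred: 30+1-12=19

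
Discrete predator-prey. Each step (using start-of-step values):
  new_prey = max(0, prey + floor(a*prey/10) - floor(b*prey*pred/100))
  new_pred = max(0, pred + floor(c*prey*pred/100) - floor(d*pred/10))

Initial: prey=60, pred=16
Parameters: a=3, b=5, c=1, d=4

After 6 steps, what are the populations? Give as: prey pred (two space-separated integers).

Step 1: prey: 60+18-48=30; pred: 16+9-6=19
Step 2: prey: 30+9-28=11; pred: 19+5-7=17
Step 3: prey: 11+3-9=5; pred: 17+1-6=12
Step 4: prey: 5+1-3=3; pred: 12+0-4=8
Step 5: prey: 3+0-1=2; pred: 8+0-3=5
Step 6: prey: 2+0-0=2; pred: 5+0-2=3

Answer: 2 3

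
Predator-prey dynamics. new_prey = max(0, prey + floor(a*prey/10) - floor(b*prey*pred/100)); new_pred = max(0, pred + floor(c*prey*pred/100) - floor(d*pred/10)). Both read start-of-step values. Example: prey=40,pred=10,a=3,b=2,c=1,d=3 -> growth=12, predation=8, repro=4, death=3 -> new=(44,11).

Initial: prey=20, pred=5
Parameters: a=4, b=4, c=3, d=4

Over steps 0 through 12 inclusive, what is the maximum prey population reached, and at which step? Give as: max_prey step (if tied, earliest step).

Answer: 31 3

Derivation:
Step 1: prey: 20+8-4=24; pred: 5+3-2=6
Step 2: prey: 24+9-5=28; pred: 6+4-2=8
Step 3: prey: 28+11-8=31; pred: 8+6-3=11
Step 4: prey: 31+12-13=30; pred: 11+10-4=17
Step 5: prey: 30+12-20=22; pred: 17+15-6=26
Step 6: prey: 22+8-22=8; pred: 26+17-10=33
Step 7: prey: 8+3-10=1; pred: 33+7-13=27
Step 8: prey: 1+0-1=0; pred: 27+0-10=17
Step 9: prey: 0+0-0=0; pred: 17+0-6=11
Step 10: prey: 0+0-0=0; pred: 11+0-4=7
Step 11: prey: 0+0-0=0; pred: 7+0-2=5
Step 12: prey: 0+0-0=0; pred: 5+0-2=3
Max prey = 31 at step 3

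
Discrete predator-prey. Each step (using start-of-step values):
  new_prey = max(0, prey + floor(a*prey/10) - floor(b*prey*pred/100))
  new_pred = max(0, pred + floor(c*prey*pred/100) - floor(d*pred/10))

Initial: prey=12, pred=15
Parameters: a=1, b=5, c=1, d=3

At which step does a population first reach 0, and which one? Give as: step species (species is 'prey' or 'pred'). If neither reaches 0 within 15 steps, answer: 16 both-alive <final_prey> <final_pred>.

Step 1: prey: 12+1-9=4; pred: 15+1-4=12
Step 2: prey: 4+0-2=2; pred: 12+0-3=9
Step 3: prey: 2+0-0=2; pred: 9+0-2=7
Step 4: prey: 2+0-0=2; pred: 7+0-2=5
Step 5: prey: 2+0-0=2; pred: 5+0-1=4
Step 6: prey: 2+0-0=2; pred: 4+0-1=3
Step 7: prey: 2+0-0=2; pred: 3+0-0=3
Steps 8-15: state stable at prey=2, pred=3 (no change)
No extinction within 15 steps

Answer: 16 both-alive 2 3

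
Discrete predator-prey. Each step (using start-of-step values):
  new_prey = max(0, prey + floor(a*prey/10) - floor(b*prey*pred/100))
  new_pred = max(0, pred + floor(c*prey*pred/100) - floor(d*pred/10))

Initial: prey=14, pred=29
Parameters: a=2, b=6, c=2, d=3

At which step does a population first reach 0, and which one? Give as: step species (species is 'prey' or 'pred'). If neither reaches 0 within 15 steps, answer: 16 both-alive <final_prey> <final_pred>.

Answer: 1 prey

Derivation:
Step 1: prey: 14+2-24=0; pred: 29+8-8=29
First extinction: prey at step 1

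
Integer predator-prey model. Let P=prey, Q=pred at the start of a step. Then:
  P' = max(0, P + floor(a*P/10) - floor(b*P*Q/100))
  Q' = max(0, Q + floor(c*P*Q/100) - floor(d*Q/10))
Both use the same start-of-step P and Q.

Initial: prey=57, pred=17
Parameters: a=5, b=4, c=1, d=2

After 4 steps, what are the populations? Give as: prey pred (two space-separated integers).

Step 1: prey: 57+28-38=47; pred: 17+9-3=23
Step 2: prey: 47+23-43=27; pred: 23+10-4=29
Step 3: prey: 27+13-31=9; pred: 29+7-5=31
Step 4: prey: 9+4-11=2; pred: 31+2-6=27

Answer: 2 27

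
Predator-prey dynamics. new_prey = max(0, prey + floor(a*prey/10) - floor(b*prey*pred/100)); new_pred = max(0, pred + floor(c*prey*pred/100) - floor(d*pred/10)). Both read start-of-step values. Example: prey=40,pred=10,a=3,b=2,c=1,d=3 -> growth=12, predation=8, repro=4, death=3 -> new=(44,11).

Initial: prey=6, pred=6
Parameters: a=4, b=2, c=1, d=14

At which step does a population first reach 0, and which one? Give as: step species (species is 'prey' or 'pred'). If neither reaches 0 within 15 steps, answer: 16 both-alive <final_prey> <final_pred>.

Answer: 1 pred

Derivation:
Step 1: prey: 6+2-0=8; pred: 6+0-8=0
First extinction: pred at step 1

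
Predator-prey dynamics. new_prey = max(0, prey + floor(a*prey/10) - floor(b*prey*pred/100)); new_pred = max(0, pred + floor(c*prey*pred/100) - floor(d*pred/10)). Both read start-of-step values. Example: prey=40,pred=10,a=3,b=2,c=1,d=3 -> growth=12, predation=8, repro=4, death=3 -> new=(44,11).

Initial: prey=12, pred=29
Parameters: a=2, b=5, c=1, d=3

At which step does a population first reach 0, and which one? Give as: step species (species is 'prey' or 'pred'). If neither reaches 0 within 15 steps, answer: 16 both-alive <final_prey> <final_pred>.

Answer: 1 prey

Derivation:
Step 1: prey: 12+2-17=0; pred: 29+3-8=24
First extinction: prey at step 1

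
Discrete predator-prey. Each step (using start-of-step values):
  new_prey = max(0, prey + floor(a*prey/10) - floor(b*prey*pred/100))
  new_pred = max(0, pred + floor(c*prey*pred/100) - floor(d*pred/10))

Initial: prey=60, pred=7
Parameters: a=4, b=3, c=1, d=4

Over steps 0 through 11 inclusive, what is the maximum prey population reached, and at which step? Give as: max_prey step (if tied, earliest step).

Step 1: prey: 60+24-12=72; pred: 7+4-2=9
Step 2: prey: 72+28-19=81; pred: 9+6-3=12
Step 3: prey: 81+32-29=84; pred: 12+9-4=17
Step 4: prey: 84+33-42=75; pred: 17+14-6=25
Step 5: prey: 75+30-56=49; pred: 25+18-10=33
Step 6: prey: 49+19-48=20; pred: 33+16-13=36
Step 7: prey: 20+8-21=7; pred: 36+7-14=29
Step 8: prey: 7+2-6=3; pred: 29+2-11=20
Step 9: prey: 3+1-1=3; pred: 20+0-8=12
Step 10: prey: 3+1-1=3; pred: 12+0-4=8
Step 11: prey: 3+1-0=4; pred: 8+0-3=5
Max prey = 84 at step 3

Answer: 84 3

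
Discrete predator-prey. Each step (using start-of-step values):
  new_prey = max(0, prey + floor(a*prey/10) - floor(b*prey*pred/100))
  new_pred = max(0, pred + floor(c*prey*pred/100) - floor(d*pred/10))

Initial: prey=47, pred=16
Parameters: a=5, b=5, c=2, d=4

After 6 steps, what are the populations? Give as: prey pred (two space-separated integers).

Step 1: prey: 47+23-37=33; pred: 16+15-6=25
Step 2: prey: 33+16-41=8; pred: 25+16-10=31
Step 3: prey: 8+4-12=0; pred: 31+4-12=23
Step 4: prey: 0+0-0=0; pred: 23+0-9=14
Step 5: prey: 0+0-0=0; pred: 14+0-5=9
Step 6: prey: 0+0-0=0; pred: 9+0-3=6

Answer: 0 6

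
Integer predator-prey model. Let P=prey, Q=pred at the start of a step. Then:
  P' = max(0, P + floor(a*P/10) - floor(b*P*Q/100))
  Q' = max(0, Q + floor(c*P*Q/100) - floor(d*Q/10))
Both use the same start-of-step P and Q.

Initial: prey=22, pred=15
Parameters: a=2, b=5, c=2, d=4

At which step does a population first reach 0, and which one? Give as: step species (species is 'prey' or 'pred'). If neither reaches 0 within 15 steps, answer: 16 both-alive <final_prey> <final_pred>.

Step 1: prey: 22+4-16=10; pred: 15+6-6=15
Step 2: prey: 10+2-7=5; pred: 15+3-6=12
Step 3: prey: 5+1-3=3; pred: 12+1-4=9
Step 4: prey: 3+0-1=2; pred: 9+0-3=6
Step 5: prey: 2+0-0=2; pred: 6+0-2=4
Step 6: prey: 2+0-0=2; pred: 4+0-1=3
Step 7: prey: 2+0-0=2; pred: 3+0-1=2
Step 8: prey: 2+0-0=2; pred: 2+0-0=2
Steps 9-15: state stable at prey=2, pred=2 (no change)
No extinction within 15 steps

Answer: 16 both-alive 2 2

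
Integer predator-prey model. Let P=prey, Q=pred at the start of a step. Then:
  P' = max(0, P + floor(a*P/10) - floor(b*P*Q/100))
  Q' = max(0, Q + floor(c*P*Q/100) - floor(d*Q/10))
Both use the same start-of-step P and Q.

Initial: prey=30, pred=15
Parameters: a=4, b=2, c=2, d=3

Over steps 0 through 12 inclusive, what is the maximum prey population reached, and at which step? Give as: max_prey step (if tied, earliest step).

Answer: 33 1

Derivation:
Step 1: prey: 30+12-9=33; pred: 15+9-4=20
Step 2: prey: 33+13-13=33; pred: 20+13-6=27
Step 3: prey: 33+13-17=29; pred: 27+17-8=36
Step 4: prey: 29+11-20=20; pred: 36+20-10=46
Step 5: prey: 20+8-18=10; pred: 46+18-13=51
Step 6: prey: 10+4-10=4; pred: 51+10-15=46
Step 7: prey: 4+1-3=2; pred: 46+3-13=36
Step 8: prey: 2+0-1=1; pred: 36+1-10=27
Step 9: prey: 1+0-0=1; pred: 27+0-8=19
Step 10: prey: 1+0-0=1; pred: 19+0-5=14
Step 11: prey: 1+0-0=1; pred: 14+0-4=10
Step 12: prey: 1+0-0=1; pred: 10+0-3=7
Max prey = 33 at step 1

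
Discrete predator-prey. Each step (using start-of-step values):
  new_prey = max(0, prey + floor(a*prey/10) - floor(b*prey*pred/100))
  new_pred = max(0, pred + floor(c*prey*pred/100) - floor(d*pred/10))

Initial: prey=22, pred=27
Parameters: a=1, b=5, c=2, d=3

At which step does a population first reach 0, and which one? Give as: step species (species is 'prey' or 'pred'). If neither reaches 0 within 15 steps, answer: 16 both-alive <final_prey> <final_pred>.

Answer: 1 prey

Derivation:
Step 1: prey: 22+2-29=0; pred: 27+11-8=30
First extinction: prey at step 1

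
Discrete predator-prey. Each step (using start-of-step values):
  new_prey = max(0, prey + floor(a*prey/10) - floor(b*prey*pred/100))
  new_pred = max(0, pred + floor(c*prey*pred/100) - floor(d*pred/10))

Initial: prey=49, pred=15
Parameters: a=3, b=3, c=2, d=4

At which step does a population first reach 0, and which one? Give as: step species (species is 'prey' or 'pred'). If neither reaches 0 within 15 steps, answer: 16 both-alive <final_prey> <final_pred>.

Answer: 16 both-alive 1 2

Derivation:
Step 1: prey: 49+14-22=41; pred: 15+14-6=23
Step 2: prey: 41+12-28=25; pred: 23+18-9=32
Step 3: prey: 25+7-24=8; pred: 32+16-12=36
Step 4: prey: 8+2-8=2; pred: 36+5-14=27
Step 5: prey: 2+0-1=1; pred: 27+1-10=18
Step 6: prey: 1+0-0=1; pred: 18+0-7=11
Step 7: prey: 1+0-0=1; pred: 11+0-4=7
Step 8: prey: 1+0-0=1; pred: 7+0-2=5
Step 9: prey: 1+0-0=1; pred: 5+0-2=3
Step 10: prey: 1+0-0=1; pred: 3+0-1=2
Step 11: prey: 1+0-0=1; pred: 2+0-0=2
Steps 12-15: state stable at prey=1, pred=2 (no change)
No extinction within 15 steps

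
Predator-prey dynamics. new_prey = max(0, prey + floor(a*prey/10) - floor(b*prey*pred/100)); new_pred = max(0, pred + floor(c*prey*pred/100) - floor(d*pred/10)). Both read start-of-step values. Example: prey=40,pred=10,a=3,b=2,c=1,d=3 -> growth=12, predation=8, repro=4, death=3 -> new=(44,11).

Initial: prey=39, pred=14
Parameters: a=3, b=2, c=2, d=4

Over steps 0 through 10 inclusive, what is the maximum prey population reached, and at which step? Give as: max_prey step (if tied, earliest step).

Answer: 40 1

Derivation:
Step 1: prey: 39+11-10=40; pred: 14+10-5=19
Step 2: prey: 40+12-15=37; pred: 19+15-7=27
Step 3: prey: 37+11-19=29; pred: 27+19-10=36
Step 4: prey: 29+8-20=17; pred: 36+20-14=42
Step 5: prey: 17+5-14=8; pred: 42+14-16=40
Step 6: prey: 8+2-6=4; pred: 40+6-16=30
Step 7: prey: 4+1-2=3; pred: 30+2-12=20
Step 8: prey: 3+0-1=2; pred: 20+1-8=13
Step 9: prey: 2+0-0=2; pred: 13+0-5=8
Step 10: prey: 2+0-0=2; pred: 8+0-3=5
Max prey = 40 at step 1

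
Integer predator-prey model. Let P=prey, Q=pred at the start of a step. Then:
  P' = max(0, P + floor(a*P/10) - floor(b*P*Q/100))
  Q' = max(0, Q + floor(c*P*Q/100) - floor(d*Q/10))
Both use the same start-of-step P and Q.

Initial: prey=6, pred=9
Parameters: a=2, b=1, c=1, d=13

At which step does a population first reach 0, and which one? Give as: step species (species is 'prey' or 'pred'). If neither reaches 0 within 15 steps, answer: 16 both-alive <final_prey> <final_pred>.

Step 1: prey: 6+1-0=7; pred: 9+0-11=0
First extinction: pred at step 1

Answer: 1 pred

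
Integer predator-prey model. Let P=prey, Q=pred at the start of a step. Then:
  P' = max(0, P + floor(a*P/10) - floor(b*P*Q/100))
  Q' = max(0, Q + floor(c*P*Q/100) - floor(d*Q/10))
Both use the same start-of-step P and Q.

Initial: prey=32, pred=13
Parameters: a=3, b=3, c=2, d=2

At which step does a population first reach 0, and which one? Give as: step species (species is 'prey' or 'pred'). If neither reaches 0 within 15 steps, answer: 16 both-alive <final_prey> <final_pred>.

Answer: 16 both-alive 1 5

Derivation:
Step 1: prey: 32+9-12=29; pred: 13+8-2=19
Step 2: prey: 29+8-16=21; pred: 19+11-3=27
Step 3: prey: 21+6-17=10; pred: 27+11-5=33
Step 4: prey: 10+3-9=4; pred: 33+6-6=33
Step 5: prey: 4+1-3=2; pred: 33+2-6=29
Step 6: prey: 2+0-1=1; pred: 29+1-5=25
Step 7: prey: 1+0-0=1; pred: 25+0-5=20
Step 8: prey: 1+0-0=1; pred: 20+0-4=16
Step 9: prey: 1+0-0=1; pred: 16+0-3=13
Step 10: prey: 1+0-0=1; pred: 13+0-2=11
Step 11: prey: 1+0-0=1; pred: 11+0-2=9
Step 12: prey: 1+0-0=1; pred: 9+0-1=8
Step 13: prey: 1+0-0=1; pred: 8+0-1=7
Step 14: prey: 1+0-0=1; pred: 7+0-1=6
Step 15: prey: 1+0-0=1; pred: 6+0-1=5
No extinction within 15 steps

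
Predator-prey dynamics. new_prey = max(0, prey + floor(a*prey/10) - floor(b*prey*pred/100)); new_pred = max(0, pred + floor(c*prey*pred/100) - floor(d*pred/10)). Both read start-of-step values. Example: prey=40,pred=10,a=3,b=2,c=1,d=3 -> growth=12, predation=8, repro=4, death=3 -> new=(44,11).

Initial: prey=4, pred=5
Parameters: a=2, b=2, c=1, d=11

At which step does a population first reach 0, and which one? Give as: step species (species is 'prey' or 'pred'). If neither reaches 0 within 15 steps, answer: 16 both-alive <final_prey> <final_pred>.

Step 1: prey: 4+0-0=4; pred: 5+0-5=0
First extinction: pred at step 1

Answer: 1 pred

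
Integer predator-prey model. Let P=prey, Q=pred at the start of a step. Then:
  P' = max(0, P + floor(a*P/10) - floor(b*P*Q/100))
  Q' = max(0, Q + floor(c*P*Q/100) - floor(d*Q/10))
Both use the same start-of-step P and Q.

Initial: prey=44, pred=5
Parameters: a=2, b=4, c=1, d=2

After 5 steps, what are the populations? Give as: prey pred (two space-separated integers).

Step 1: prey: 44+8-8=44; pred: 5+2-1=6
Step 2: prey: 44+8-10=42; pred: 6+2-1=7
Step 3: prey: 42+8-11=39; pred: 7+2-1=8
Step 4: prey: 39+7-12=34; pred: 8+3-1=10
Step 5: prey: 34+6-13=27; pred: 10+3-2=11

Answer: 27 11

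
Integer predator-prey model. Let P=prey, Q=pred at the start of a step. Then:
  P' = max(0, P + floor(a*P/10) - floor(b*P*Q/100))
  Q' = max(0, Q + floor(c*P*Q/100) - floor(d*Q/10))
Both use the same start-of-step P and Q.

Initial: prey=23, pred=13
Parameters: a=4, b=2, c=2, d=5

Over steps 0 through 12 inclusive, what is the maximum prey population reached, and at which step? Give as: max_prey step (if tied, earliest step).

Answer: 44 5

Derivation:
Step 1: prey: 23+9-5=27; pred: 13+5-6=12
Step 2: prey: 27+10-6=31; pred: 12+6-6=12
Step 3: prey: 31+12-7=36; pred: 12+7-6=13
Step 4: prey: 36+14-9=41; pred: 13+9-6=16
Step 5: prey: 41+16-13=44; pred: 16+13-8=21
Step 6: prey: 44+17-18=43; pred: 21+18-10=29
Step 7: prey: 43+17-24=36; pred: 29+24-14=39
Step 8: prey: 36+14-28=22; pred: 39+28-19=48
Step 9: prey: 22+8-21=9; pred: 48+21-24=45
Step 10: prey: 9+3-8=4; pred: 45+8-22=31
Step 11: prey: 4+1-2=3; pred: 31+2-15=18
Step 12: prey: 3+1-1=3; pred: 18+1-9=10
Max prey = 44 at step 5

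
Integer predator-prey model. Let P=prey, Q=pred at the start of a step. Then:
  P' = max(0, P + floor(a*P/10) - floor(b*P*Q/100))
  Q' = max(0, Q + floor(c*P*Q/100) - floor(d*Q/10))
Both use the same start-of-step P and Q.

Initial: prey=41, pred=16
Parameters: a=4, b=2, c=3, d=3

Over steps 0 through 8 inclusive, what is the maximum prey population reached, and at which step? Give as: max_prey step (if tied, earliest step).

Answer: 44 1

Derivation:
Step 1: prey: 41+16-13=44; pred: 16+19-4=31
Step 2: prey: 44+17-27=34; pred: 31+40-9=62
Step 3: prey: 34+13-42=5; pred: 62+63-18=107
Step 4: prey: 5+2-10=0; pred: 107+16-32=91
Step 5: prey: 0+0-0=0; pred: 91+0-27=64
Step 6: prey: 0+0-0=0; pred: 64+0-19=45
Step 7: prey: 0+0-0=0; pred: 45+0-13=32
Step 8: prey: 0+0-0=0; pred: 32+0-9=23
Max prey = 44 at step 1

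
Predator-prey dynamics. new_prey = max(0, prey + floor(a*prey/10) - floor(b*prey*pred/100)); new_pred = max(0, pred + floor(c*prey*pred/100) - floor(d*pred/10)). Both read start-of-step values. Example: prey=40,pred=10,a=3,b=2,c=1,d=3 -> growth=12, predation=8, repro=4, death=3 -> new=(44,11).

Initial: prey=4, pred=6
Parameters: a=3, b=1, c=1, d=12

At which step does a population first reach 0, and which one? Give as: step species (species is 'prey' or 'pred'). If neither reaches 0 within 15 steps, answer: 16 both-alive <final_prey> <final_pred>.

Step 1: prey: 4+1-0=5; pred: 6+0-7=0
First extinction: pred at step 1

Answer: 1 pred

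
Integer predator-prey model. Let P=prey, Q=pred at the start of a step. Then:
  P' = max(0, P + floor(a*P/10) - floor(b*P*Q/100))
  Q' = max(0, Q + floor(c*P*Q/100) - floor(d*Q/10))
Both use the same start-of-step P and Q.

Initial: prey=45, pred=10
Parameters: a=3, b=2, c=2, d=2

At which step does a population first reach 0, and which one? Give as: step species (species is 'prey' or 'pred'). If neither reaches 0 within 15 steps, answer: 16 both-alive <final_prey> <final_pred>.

Step 1: prey: 45+13-9=49; pred: 10+9-2=17
Step 2: prey: 49+14-16=47; pred: 17+16-3=30
Step 3: prey: 47+14-28=33; pred: 30+28-6=52
Step 4: prey: 33+9-34=8; pred: 52+34-10=76
Step 5: prey: 8+2-12=0; pred: 76+12-15=73
First extinction: prey at step 5

Answer: 5 prey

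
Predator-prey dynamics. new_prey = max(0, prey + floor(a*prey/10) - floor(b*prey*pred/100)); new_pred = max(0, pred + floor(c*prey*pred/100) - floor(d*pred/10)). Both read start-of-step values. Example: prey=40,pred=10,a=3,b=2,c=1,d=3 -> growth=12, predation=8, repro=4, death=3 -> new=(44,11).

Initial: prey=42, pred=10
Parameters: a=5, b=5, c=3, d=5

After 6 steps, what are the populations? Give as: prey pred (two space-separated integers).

Answer: 0 5

Derivation:
Step 1: prey: 42+21-21=42; pred: 10+12-5=17
Step 2: prey: 42+21-35=28; pred: 17+21-8=30
Step 3: prey: 28+14-42=0; pred: 30+25-15=40
Step 4: prey: 0+0-0=0; pred: 40+0-20=20
Step 5: prey: 0+0-0=0; pred: 20+0-10=10
Step 6: prey: 0+0-0=0; pred: 10+0-5=5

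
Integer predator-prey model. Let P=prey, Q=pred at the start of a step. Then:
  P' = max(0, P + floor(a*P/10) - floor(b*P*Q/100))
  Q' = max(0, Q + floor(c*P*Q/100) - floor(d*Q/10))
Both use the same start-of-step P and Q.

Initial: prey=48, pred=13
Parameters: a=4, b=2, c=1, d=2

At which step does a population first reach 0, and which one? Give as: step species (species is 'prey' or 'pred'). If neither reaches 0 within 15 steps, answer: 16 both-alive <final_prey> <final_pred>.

Step 1: prey: 48+19-12=55; pred: 13+6-2=17
Step 2: prey: 55+22-18=59; pred: 17+9-3=23
Step 3: prey: 59+23-27=55; pred: 23+13-4=32
Step 4: prey: 55+22-35=42; pred: 32+17-6=43
Step 5: prey: 42+16-36=22; pred: 43+18-8=53
Step 6: prey: 22+8-23=7; pred: 53+11-10=54
Step 7: prey: 7+2-7=2; pred: 54+3-10=47
Step 8: prey: 2+0-1=1; pred: 47+0-9=38
Step 9: prey: 1+0-0=1; pred: 38+0-7=31
Step 10: prey: 1+0-0=1; pred: 31+0-6=25
Step 11: prey: 1+0-0=1; pred: 25+0-5=20
Step 12: prey: 1+0-0=1; pred: 20+0-4=16
Step 13: prey: 1+0-0=1; pred: 16+0-3=13
Step 14: prey: 1+0-0=1; pred: 13+0-2=11
Step 15: prey: 1+0-0=1; pred: 11+0-2=9
No extinction within 15 steps

Answer: 16 both-alive 1 9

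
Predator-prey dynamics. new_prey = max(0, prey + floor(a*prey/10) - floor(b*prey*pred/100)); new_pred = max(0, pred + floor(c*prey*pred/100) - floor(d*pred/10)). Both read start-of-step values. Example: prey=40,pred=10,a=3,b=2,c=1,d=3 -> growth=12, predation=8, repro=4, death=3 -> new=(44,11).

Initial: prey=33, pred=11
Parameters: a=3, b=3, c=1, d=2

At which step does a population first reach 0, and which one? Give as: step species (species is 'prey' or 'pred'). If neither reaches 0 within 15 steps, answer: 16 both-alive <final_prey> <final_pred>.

Step 1: prey: 33+9-10=32; pred: 11+3-2=12
Step 2: prey: 32+9-11=30; pred: 12+3-2=13
Step 3: prey: 30+9-11=28; pred: 13+3-2=14
Step 4: prey: 28+8-11=25; pred: 14+3-2=15
Step 5: prey: 25+7-11=21; pred: 15+3-3=15
Step 6: prey: 21+6-9=18; pred: 15+3-3=15
Step 7: prey: 18+5-8=15; pred: 15+2-3=14
Step 8: prey: 15+4-6=13; pred: 14+2-2=14
Step 9: prey: 13+3-5=11; pred: 14+1-2=13
Step 10: prey: 11+3-4=10; pred: 13+1-2=12
Step 11: prey: 10+3-3=10; pred: 12+1-2=11
Step 12: prey: 10+3-3=10; pred: 11+1-2=10
Step 13: prey: 10+3-3=10; pred: 10+1-2=9
Step 14: prey: 10+3-2=11; pred: 9+0-1=8
Step 15: prey: 11+3-2=12; pred: 8+0-1=7
No extinction within 15 steps

Answer: 16 both-alive 12 7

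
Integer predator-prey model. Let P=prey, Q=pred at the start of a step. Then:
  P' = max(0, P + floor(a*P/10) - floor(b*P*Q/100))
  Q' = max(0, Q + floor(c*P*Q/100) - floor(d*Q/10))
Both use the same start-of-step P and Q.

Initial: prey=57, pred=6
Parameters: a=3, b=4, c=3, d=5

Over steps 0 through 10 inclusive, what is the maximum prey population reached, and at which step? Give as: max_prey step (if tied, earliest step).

Step 1: prey: 57+17-13=61; pred: 6+10-3=13
Step 2: prey: 61+18-31=48; pred: 13+23-6=30
Step 3: prey: 48+14-57=5; pred: 30+43-15=58
Step 4: prey: 5+1-11=0; pred: 58+8-29=37
Step 5: prey: 0+0-0=0; pred: 37+0-18=19
Step 6: prey: 0+0-0=0; pred: 19+0-9=10
Step 7: prey: 0+0-0=0; pred: 10+0-5=5
Step 8: prey: 0+0-0=0; pred: 5+0-2=3
Step 9: prey: 0+0-0=0; pred: 3+0-1=2
Step 10: prey: 0+0-0=0; pred: 2+0-1=1
Max prey = 61 at step 1

Answer: 61 1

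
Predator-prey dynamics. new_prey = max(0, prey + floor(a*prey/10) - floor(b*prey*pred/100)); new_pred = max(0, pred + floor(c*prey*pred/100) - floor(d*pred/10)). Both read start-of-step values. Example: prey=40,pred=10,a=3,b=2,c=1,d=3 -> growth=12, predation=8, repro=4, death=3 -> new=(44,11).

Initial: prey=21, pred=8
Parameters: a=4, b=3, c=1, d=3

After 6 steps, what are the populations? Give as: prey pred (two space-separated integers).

Answer: 58 8

Derivation:
Step 1: prey: 21+8-5=24; pred: 8+1-2=7
Step 2: prey: 24+9-5=28; pred: 7+1-2=6
Step 3: prey: 28+11-5=34; pred: 6+1-1=6
Step 4: prey: 34+13-6=41; pred: 6+2-1=7
Step 5: prey: 41+16-8=49; pred: 7+2-2=7
Step 6: prey: 49+19-10=58; pred: 7+3-2=8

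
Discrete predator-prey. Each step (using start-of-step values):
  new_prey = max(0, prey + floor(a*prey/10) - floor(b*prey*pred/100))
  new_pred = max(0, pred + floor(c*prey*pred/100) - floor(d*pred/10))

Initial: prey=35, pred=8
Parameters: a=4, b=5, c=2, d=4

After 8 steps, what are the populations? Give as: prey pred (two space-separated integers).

Step 1: prey: 35+14-14=35; pred: 8+5-3=10
Step 2: prey: 35+14-17=32; pred: 10+7-4=13
Step 3: prey: 32+12-20=24; pred: 13+8-5=16
Step 4: prey: 24+9-19=14; pred: 16+7-6=17
Step 5: prey: 14+5-11=8; pred: 17+4-6=15
Step 6: prey: 8+3-6=5; pred: 15+2-6=11
Step 7: prey: 5+2-2=5; pred: 11+1-4=8
Step 8: prey: 5+2-2=5; pred: 8+0-3=5

Answer: 5 5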